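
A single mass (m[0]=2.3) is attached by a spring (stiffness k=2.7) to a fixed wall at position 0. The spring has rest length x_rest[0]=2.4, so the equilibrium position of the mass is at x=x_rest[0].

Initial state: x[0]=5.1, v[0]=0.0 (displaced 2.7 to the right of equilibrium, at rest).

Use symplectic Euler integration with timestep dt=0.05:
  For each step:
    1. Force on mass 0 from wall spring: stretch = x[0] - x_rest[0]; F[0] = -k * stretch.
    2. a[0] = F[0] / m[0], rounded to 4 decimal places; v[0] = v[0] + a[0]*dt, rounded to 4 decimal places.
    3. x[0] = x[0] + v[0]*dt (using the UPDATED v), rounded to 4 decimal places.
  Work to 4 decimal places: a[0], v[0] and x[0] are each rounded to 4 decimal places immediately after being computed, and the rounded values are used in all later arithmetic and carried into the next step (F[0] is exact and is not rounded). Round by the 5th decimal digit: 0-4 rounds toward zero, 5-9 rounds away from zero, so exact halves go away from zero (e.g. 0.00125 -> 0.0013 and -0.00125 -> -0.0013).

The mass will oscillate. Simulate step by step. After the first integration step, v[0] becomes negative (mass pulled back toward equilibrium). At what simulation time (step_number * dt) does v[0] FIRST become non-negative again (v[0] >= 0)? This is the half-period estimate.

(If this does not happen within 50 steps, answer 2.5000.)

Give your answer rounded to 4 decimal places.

Step 0: x=[5.1000] v=[0.0000]
Step 1: x=[5.0921] v=[-0.1585]
Step 2: x=[5.0763] v=[-0.3165]
Step 3: x=[5.0526] v=[-0.4736]
Step 4: x=[5.0211] v=[-0.6293]
Step 5: x=[4.9819] v=[-0.7831]
Step 6: x=[4.9352] v=[-0.9346]
Step 7: x=[4.8810] v=[-1.0834]
Step 8: x=[4.8196] v=[-1.2290]
Step 9: x=[4.7511] v=[-1.3710]
Step 10: x=[4.6757] v=[-1.5090]
Step 11: x=[4.5936] v=[-1.6426]
Step 12: x=[4.5050] v=[-1.7714]
Step 13: x=[4.4103] v=[-1.8950]
Step 14: x=[4.3097] v=[-2.0130]
Step 15: x=[4.2034] v=[-2.1251]
Step 16: x=[4.0919] v=[-2.2310]
Step 17: x=[3.9754] v=[-2.3303]
Step 18: x=[3.8543] v=[-2.4228]
Step 19: x=[3.7289] v=[-2.5082]
Step 20: x=[3.5996] v=[-2.5862]
Step 21: x=[3.4668] v=[-2.6566]
Step 22: x=[3.3308] v=[-2.7192]
Step 23: x=[3.1921] v=[-2.7738]
Step 24: x=[3.0511] v=[-2.8203]
Step 25: x=[2.9082] v=[-2.8585]
Step 26: x=[2.7638] v=[-2.8883]
Step 27: x=[2.6183] v=[-2.9097]
Step 28: x=[2.4722] v=[-2.9225]
Step 29: x=[2.3259] v=[-2.9267]
Step 30: x=[2.1798] v=[-2.9224]
Step 31: x=[2.0343] v=[-2.9095]
Step 32: x=[1.8899] v=[-2.8880]
Step 33: x=[1.7470] v=[-2.8581]
Step 34: x=[1.6060] v=[-2.8198]
Step 35: x=[1.4673] v=[-2.7732]
Step 36: x=[1.3314] v=[-2.7185]
Step 37: x=[1.1986] v=[-2.6558]
Step 38: x=[1.0693] v=[-2.5853]
Step 39: x=[0.9439] v=[-2.5072]
Step 40: x=[0.8228] v=[-2.4217]
Step 41: x=[0.7063] v=[-2.3291]
Step 42: x=[0.5948] v=[-2.2297]
Step 43: x=[0.4886] v=[-2.1237]
Step 44: x=[0.3880] v=[-2.0115]
Step 45: x=[0.2933] v=[-1.8934]
Step 46: x=[0.2048] v=[-1.7697]
Step 47: x=[0.1228] v=[-1.6409]
Step 48: x=[0.0474] v=[-1.5072]
Step 49: x=[-0.0211] v=[-1.3691]
Step 50: x=[-0.0825] v=[-1.2270]
v[0] did not become non-negative within 50 steps; using fallback time=2.5000

Answer: 2.5000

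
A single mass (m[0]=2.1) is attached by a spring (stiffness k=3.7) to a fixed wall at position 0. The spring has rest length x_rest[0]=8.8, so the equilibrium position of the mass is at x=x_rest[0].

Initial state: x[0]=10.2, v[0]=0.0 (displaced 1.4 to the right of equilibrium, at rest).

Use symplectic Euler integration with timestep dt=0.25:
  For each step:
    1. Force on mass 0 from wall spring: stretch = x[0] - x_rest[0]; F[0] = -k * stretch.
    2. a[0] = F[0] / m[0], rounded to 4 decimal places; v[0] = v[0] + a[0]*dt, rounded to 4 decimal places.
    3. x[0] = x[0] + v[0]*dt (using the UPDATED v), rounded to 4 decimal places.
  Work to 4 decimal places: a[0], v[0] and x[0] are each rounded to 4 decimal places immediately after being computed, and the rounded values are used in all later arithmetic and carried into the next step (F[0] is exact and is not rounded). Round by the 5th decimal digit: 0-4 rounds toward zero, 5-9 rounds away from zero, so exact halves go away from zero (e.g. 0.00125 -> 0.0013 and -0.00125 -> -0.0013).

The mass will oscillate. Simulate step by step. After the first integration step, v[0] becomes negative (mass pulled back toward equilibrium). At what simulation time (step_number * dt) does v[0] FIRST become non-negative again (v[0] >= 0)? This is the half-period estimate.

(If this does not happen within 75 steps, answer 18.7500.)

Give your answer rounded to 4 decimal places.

Step 0: x=[10.2000] v=[0.0000]
Step 1: x=[10.0458] v=[-0.6167]
Step 2: x=[9.7544] v=[-1.1655]
Step 3: x=[9.3579] v=[-1.5859]
Step 4: x=[8.9000] v=[-1.8317]
Step 5: x=[8.4311] v=[-1.8758]
Step 6: x=[8.0028] v=[-1.7133]
Step 7: x=[7.6623] v=[-1.3622]
Step 8: x=[7.4470] v=[-0.8611]
Step 9: x=[7.3807] v=[-0.2651]
Step 10: x=[7.4707] v=[0.3601]
First v>=0 after going negative at step 10, time=2.5000

Answer: 2.5000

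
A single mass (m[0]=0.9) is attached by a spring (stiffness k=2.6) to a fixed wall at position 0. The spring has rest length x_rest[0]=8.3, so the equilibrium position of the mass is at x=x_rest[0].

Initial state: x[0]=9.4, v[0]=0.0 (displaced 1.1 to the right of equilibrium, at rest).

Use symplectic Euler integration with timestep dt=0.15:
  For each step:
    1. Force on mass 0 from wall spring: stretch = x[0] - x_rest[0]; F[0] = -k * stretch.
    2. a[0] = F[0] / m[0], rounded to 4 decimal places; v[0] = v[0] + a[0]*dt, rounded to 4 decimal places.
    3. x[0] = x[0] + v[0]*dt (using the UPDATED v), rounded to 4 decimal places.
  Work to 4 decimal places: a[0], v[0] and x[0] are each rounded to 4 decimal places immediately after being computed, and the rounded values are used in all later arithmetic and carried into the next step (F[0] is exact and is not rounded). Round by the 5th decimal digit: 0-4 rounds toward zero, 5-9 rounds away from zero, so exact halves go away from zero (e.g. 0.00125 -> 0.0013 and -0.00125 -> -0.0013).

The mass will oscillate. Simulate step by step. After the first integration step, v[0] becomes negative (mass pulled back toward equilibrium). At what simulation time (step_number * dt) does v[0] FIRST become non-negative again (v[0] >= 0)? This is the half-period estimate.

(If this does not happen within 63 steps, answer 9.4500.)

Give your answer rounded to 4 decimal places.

Answer: 1.9500

Derivation:
Step 0: x=[9.4000] v=[0.0000]
Step 1: x=[9.3285] v=[-0.4767]
Step 2: x=[9.1901] v=[-0.9224]
Step 3: x=[8.9939] v=[-1.3081]
Step 4: x=[8.7526] v=[-1.6088]
Step 5: x=[8.4819] v=[-1.8049]
Step 6: x=[8.1993] v=[-1.8837]
Step 7: x=[7.9233] v=[-1.8401]
Step 8: x=[7.6718] v=[-1.6769]
Step 9: x=[7.4611] v=[-1.4047]
Step 10: x=[7.3049] v=[-1.0412]
Step 11: x=[7.2134] v=[-0.6100]
Step 12: x=[7.1925] v=[-0.1391]
Step 13: x=[7.2436] v=[0.3408]
First v>=0 after going negative at step 13, time=1.9500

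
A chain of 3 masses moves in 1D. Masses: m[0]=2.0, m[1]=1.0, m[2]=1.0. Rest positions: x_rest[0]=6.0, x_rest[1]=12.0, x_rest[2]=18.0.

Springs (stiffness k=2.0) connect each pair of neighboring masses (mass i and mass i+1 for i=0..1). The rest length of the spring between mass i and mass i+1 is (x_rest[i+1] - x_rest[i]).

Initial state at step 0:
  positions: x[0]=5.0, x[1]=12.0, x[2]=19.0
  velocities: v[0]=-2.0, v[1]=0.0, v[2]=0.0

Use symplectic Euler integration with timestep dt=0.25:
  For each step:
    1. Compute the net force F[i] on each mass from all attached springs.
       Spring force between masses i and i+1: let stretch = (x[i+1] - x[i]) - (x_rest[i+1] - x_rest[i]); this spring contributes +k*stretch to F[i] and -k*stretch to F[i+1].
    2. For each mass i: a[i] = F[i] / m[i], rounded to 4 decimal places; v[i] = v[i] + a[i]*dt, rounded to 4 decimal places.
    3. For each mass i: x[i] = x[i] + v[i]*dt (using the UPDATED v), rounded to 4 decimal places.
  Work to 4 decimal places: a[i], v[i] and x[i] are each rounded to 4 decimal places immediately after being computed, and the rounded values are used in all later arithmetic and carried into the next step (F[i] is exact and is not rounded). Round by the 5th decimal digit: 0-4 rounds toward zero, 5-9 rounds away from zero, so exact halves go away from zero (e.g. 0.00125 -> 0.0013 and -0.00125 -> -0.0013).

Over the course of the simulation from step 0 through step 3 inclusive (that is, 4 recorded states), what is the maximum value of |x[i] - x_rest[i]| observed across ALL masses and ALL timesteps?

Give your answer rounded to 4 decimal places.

Answer: 2.0256

Derivation:
Step 0: x=[5.0000 12.0000 19.0000] v=[-2.0000 0.0000 0.0000]
Step 1: x=[4.5625 12.0000 18.8750] v=[-1.7500 0.0000 -0.5000]
Step 2: x=[4.2149 11.9297 18.6406] v=[-1.3906 -0.2813 -0.9375]
Step 3: x=[3.9744 11.7339 18.3174] v=[-0.9619 -0.7833 -1.2930]
Max displacement = 2.0256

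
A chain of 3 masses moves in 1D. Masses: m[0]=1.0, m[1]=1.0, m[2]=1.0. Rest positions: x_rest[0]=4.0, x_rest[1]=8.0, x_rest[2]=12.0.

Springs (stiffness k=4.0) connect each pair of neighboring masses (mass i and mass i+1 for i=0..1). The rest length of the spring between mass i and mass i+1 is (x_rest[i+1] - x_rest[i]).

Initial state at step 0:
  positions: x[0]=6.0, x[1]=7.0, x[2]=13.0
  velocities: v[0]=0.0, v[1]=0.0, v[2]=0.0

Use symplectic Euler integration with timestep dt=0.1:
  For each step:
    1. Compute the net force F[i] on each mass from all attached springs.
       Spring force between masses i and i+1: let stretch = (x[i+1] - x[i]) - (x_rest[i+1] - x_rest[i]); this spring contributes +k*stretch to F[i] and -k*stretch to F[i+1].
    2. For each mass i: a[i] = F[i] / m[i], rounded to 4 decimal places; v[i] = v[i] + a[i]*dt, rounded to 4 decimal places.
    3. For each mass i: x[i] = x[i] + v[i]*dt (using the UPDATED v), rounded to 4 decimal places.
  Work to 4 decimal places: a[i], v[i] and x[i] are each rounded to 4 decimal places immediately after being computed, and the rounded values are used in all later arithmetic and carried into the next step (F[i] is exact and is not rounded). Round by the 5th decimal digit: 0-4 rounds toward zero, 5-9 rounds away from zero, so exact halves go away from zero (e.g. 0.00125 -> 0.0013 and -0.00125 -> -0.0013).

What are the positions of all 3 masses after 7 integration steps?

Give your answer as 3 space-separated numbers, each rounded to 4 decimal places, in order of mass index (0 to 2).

Step 0: x=[6.0000 7.0000 13.0000] v=[0.0000 0.0000 0.0000]
Step 1: x=[5.8800 7.2000 12.9200] v=[-1.2000 2.0000 -0.8000]
Step 2: x=[5.6528 7.5760 12.7712] v=[-2.2720 3.7600 -1.4880]
Step 3: x=[5.3425 8.0829 12.5746] v=[-3.1027 5.0688 -1.9661]
Step 4: x=[4.9819 8.6598 12.3583] v=[-3.6065 5.7693 -2.1628]
Step 5: x=[4.6084 9.2376 12.1541] v=[-3.7353 5.7775 -2.0422]
Step 6: x=[4.2600 9.7468 11.9932] v=[-3.4836 5.0924 -1.6088]
Step 7: x=[3.9711 10.1264 11.9025] v=[-2.8889 3.7962 -0.9074]

Answer: 3.9711 10.1264 11.9025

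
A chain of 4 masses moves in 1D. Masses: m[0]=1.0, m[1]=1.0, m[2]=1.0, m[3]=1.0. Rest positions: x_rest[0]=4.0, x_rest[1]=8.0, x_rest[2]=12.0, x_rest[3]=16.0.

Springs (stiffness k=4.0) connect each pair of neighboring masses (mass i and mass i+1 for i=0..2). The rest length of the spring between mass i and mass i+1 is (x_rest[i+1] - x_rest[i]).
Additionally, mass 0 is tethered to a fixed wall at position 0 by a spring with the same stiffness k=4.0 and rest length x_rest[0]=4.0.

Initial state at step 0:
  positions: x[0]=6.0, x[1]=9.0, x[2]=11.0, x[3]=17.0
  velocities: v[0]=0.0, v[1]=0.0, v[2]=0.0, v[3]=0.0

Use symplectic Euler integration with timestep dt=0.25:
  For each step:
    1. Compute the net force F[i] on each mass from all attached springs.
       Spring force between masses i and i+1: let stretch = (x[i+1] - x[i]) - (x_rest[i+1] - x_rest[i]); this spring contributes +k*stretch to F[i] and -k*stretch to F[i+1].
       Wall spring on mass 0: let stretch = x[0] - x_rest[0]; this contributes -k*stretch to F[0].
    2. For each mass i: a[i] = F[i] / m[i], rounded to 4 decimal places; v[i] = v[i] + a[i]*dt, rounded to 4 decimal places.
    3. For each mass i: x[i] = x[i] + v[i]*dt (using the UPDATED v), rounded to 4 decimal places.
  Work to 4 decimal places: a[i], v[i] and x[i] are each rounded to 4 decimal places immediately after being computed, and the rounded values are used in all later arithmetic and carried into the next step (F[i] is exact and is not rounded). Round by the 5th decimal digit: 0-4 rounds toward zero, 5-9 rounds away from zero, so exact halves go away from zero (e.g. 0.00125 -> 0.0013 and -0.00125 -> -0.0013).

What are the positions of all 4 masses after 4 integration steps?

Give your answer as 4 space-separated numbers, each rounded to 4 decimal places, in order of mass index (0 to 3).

Answer: 2.4297 8.1875 13.7227 15.9532

Derivation:
Step 0: x=[6.0000 9.0000 11.0000 17.0000] v=[0.0000 0.0000 0.0000 0.0000]
Step 1: x=[5.2500 8.7500 12.0000 16.5000] v=[-3.0000 -1.0000 4.0000 -2.0000]
Step 2: x=[4.0625 8.4375 13.3125 15.8750] v=[-4.7500 -1.2500 5.2500 -2.5000]
Step 3: x=[2.9531 8.2500 14.0469 15.6094] v=[-4.4375 -0.7500 2.9375 -1.0625]
Step 4: x=[2.4297 8.1875 13.7227 15.9532] v=[-2.0937 -0.2500 -1.2969 1.3750]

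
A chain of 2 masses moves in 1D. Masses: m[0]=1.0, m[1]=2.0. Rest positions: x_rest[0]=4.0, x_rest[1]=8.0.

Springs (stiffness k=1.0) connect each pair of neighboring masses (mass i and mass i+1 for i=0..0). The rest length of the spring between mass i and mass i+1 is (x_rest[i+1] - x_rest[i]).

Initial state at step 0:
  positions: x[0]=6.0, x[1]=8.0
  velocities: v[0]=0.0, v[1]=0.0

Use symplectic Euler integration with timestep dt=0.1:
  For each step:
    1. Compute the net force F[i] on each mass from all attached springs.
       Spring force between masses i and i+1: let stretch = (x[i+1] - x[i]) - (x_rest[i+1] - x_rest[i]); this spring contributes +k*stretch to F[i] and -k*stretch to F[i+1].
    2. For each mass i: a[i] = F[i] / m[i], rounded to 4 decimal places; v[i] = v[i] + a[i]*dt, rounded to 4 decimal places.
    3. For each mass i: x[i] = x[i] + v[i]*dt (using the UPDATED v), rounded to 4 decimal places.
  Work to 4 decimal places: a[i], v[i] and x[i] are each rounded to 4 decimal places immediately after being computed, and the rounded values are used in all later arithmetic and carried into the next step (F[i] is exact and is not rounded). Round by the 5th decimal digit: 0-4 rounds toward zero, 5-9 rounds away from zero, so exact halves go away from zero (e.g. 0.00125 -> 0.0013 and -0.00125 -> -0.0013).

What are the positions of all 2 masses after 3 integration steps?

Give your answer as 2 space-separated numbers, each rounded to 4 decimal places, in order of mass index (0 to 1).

Step 0: x=[6.0000 8.0000] v=[0.0000 0.0000]
Step 1: x=[5.9800 8.0100] v=[-0.2000 0.1000]
Step 2: x=[5.9403 8.0299] v=[-0.3970 0.1985]
Step 3: x=[5.8815 8.0593] v=[-0.5880 0.2940]

Answer: 5.8815 8.0593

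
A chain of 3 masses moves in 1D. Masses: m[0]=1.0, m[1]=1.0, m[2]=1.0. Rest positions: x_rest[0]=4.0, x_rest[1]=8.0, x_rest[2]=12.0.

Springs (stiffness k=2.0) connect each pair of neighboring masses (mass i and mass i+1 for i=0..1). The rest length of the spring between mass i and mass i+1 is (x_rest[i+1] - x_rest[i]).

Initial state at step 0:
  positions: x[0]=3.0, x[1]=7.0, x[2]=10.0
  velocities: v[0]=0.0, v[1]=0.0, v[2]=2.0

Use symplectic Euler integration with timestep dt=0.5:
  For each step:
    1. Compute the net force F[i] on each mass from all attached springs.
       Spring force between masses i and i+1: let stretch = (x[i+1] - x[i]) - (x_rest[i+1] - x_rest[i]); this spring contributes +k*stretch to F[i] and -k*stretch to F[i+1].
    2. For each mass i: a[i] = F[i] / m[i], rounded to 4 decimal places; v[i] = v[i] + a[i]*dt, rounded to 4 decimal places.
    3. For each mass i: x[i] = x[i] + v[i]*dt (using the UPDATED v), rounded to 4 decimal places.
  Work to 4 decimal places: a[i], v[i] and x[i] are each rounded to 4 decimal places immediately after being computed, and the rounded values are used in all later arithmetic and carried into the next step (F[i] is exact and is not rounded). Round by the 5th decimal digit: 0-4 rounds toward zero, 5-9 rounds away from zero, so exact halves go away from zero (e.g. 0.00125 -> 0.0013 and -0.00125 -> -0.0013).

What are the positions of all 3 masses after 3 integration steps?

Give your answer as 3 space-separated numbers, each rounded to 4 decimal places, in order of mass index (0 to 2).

Step 0: x=[3.0000 7.0000 10.0000] v=[0.0000 0.0000 2.0000]
Step 1: x=[3.0000 6.5000 11.5000] v=[0.0000 -1.0000 3.0000]
Step 2: x=[2.7500 6.7500 12.5000] v=[-0.5000 0.5000 2.0000]
Step 3: x=[2.5000 7.8750 12.6250] v=[-0.5000 2.2500 0.2500]

Answer: 2.5000 7.8750 12.6250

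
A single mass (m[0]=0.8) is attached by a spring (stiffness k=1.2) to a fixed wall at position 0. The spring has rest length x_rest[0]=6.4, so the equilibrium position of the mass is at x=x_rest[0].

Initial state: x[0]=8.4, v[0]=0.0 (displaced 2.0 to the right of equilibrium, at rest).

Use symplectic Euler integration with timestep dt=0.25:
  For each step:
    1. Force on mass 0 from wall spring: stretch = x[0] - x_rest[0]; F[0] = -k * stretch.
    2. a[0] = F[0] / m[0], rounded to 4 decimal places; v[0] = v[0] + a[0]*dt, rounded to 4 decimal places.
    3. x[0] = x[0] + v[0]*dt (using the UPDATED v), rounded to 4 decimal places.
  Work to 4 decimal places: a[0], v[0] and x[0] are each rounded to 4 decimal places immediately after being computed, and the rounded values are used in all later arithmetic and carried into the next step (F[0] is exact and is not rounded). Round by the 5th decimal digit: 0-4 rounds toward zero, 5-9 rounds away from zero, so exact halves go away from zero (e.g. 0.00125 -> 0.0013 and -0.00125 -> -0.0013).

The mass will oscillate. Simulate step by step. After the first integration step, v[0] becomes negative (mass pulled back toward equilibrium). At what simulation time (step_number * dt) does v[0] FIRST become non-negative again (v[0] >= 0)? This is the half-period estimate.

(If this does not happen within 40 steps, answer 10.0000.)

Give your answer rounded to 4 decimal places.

Step 0: x=[8.4000] v=[0.0000]
Step 1: x=[8.2125] v=[-0.7500]
Step 2: x=[7.8551] v=[-1.4297]
Step 3: x=[7.3613] v=[-1.9754]
Step 4: x=[6.7773] v=[-2.3359]
Step 5: x=[6.1580] v=[-2.4774]
Step 6: x=[5.5613] v=[-2.3867]
Step 7: x=[5.0433] v=[-2.0722]
Step 8: x=[4.6525] v=[-1.5634]
Step 9: x=[4.4255] v=[-0.9081]
Step 10: x=[4.3836] v=[-0.1677]
Step 11: x=[4.5307] v=[0.5885]
First v>=0 after going negative at step 11, time=2.7500

Answer: 2.7500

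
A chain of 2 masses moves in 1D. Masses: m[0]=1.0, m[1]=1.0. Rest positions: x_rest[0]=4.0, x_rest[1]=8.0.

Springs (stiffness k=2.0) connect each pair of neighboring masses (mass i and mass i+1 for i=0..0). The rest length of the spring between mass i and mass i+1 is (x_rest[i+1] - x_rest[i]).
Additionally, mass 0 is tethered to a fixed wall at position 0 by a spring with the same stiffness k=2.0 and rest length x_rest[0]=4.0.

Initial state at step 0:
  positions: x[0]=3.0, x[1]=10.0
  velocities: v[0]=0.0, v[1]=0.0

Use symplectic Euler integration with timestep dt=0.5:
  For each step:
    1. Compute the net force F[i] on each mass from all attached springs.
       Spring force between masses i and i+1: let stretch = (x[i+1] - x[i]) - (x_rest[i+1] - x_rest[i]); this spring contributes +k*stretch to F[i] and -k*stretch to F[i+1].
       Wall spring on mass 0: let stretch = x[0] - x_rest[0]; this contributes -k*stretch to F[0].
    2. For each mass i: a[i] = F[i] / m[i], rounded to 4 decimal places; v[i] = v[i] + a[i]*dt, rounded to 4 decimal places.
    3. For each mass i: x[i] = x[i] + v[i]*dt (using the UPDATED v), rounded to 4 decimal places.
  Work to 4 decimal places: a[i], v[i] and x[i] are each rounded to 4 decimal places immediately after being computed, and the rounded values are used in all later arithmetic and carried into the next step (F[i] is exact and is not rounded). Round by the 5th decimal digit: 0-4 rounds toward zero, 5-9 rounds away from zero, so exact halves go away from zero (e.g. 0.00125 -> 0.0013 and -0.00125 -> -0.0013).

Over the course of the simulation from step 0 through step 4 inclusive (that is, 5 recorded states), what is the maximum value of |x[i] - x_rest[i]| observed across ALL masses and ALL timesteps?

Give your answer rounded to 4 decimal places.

Answer: 2.2500

Derivation:
Step 0: x=[3.0000 10.0000] v=[0.0000 0.0000]
Step 1: x=[5.0000 8.5000] v=[4.0000 -3.0000]
Step 2: x=[6.2500 7.2500] v=[2.5000 -2.5000]
Step 3: x=[4.8750 7.5000] v=[-2.7500 0.5000]
Step 4: x=[2.3750 8.4375] v=[-5.0000 1.8750]
Max displacement = 2.2500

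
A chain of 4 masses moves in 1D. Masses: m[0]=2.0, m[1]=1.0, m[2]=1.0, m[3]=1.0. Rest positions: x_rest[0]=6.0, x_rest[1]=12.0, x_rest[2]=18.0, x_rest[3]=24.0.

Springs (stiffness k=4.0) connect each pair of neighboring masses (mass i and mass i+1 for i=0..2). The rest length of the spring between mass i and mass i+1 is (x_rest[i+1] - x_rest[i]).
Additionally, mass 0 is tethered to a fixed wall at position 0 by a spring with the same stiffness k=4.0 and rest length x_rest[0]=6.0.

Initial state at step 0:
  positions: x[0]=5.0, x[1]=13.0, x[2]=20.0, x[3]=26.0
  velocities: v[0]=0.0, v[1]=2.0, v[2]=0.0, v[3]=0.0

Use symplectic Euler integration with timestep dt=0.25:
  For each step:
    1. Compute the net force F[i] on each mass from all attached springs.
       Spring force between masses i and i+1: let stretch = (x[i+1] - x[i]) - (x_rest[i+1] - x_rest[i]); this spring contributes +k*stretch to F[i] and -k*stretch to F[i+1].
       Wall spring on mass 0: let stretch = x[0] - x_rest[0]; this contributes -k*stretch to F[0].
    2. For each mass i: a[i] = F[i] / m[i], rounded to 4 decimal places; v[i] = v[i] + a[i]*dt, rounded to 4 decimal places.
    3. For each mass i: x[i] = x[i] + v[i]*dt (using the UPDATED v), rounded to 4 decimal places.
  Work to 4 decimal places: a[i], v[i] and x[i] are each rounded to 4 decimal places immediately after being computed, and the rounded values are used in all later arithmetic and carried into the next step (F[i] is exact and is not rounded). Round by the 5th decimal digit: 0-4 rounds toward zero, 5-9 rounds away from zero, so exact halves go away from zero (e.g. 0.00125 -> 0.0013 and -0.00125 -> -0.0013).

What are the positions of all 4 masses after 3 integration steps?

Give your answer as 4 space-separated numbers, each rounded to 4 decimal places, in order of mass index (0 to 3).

Step 0: x=[5.0000 13.0000 20.0000 26.0000] v=[0.0000 2.0000 0.0000 0.0000]
Step 1: x=[5.3750 13.2500 19.7500 26.0000] v=[1.5000 1.0000 -1.0000 0.0000]
Step 2: x=[6.0625 13.1563 19.4375 25.9375] v=[2.7500 -0.3750 -1.2500 -0.2500]
Step 3: x=[6.8789 12.8594 19.1797 25.7500] v=[3.2657 -1.1876 -1.0312 -0.7500]

Answer: 6.8789 12.8594 19.1797 25.7500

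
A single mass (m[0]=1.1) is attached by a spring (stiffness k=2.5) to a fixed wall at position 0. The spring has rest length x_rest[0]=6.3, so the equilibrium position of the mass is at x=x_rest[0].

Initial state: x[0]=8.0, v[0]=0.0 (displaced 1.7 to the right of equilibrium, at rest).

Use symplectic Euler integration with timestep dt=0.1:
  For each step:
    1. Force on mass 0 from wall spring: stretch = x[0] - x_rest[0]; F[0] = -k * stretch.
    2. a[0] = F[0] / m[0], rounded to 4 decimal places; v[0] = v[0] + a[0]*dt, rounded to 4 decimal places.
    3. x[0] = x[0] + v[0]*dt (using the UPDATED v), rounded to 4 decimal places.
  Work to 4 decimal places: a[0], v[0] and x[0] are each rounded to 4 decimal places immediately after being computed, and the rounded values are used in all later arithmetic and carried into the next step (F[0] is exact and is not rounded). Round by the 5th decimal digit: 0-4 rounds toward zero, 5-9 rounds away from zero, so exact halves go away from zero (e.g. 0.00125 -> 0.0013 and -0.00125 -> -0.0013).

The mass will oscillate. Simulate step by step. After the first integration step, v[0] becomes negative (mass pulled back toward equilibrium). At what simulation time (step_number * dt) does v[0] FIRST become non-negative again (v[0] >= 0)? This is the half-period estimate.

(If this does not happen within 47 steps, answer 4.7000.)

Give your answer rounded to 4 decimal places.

Step 0: x=[8.0000] v=[0.0000]
Step 1: x=[7.9614] v=[-0.3864]
Step 2: x=[7.8850] v=[-0.7640]
Step 3: x=[7.7726] v=[-1.1242]
Step 4: x=[7.6267] v=[-1.4589]
Step 5: x=[7.4507] v=[-1.7604]
Step 6: x=[7.2485] v=[-2.0219]
Step 7: x=[7.0248] v=[-2.2375]
Step 8: x=[6.7846] v=[-2.4022]
Step 9: x=[6.5334] v=[-2.5123]
Step 10: x=[6.2769] v=[-2.5654]
Step 11: x=[6.0209] v=[-2.5602]
Step 12: x=[5.7712] v=[-2.4968]
Step 13: x=[5.5335] v=[-2.3766]
Step 14: x=[5.3133] v=[-2.2024]
Step 15: x=[5.1155] v=[-1.9782]
Step 16: x=[4.9446] v=[-1.7090]
Step 17: x=[4.8045] v=[-1.4010]
Step 18: x=[4.6984] v=[-1.0611]
Step 19: x=[4.6287] v=[-0.6971]
Step 20: x=[4.5970] v=[-0.3173]
Step 21: x=[4.6040] v=[0.0698]
First v>=0 after going negative at step 21, time=2.1000

Answer: 2.1000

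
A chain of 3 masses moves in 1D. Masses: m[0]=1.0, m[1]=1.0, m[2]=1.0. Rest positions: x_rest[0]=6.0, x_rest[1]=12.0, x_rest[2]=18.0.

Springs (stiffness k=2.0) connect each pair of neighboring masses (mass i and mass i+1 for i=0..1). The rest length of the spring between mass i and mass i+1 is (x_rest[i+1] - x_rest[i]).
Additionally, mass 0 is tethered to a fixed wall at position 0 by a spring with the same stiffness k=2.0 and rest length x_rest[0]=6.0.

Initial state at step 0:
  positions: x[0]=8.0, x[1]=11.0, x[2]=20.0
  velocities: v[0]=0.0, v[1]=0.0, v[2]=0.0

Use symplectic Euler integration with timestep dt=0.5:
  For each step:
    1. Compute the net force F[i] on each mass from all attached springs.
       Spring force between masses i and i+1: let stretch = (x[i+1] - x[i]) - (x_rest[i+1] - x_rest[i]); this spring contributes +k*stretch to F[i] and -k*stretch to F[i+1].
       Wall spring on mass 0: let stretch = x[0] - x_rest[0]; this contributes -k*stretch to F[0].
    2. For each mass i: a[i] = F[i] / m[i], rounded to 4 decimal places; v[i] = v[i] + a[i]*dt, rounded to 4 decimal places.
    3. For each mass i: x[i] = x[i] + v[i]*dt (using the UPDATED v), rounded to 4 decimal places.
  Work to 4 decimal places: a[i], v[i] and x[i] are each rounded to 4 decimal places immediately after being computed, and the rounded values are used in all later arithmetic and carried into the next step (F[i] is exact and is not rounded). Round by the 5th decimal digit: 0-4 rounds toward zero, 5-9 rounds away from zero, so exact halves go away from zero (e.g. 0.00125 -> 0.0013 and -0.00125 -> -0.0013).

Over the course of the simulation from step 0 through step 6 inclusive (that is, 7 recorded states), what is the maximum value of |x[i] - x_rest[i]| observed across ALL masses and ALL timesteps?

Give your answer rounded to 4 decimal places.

Answer: 3.0000

Derivation:
Step 0: x=[8.0000 11.0000 20.0000] v=[0.0000 0.0000 0.0000]
Step 1: x=[5.5000 14.0000 18.5000] v=[-5.0000 6.0000 -3.0000]
Step 2: x=[4.5000 15.0000 17.7500] v=[-2.0000 2.0000 -1.5000]
Step 3: x=[6.5000 12.1250 18.6250] v=[4.0000 -5.7500 1.7500]
Step 4: x=[8.0625 9.6875 19.2500] v=[3.1250 -4.8750 1.2500]
Step 5: x=[6.4063 11.2188 18.0938] v=[-3.3125 3.0625 -2.3125]
Step 6: x=[3.9532 13.7813 16.5001] v=[-4.9063 5.1250 -3.1875]
Max displacement = 3.0000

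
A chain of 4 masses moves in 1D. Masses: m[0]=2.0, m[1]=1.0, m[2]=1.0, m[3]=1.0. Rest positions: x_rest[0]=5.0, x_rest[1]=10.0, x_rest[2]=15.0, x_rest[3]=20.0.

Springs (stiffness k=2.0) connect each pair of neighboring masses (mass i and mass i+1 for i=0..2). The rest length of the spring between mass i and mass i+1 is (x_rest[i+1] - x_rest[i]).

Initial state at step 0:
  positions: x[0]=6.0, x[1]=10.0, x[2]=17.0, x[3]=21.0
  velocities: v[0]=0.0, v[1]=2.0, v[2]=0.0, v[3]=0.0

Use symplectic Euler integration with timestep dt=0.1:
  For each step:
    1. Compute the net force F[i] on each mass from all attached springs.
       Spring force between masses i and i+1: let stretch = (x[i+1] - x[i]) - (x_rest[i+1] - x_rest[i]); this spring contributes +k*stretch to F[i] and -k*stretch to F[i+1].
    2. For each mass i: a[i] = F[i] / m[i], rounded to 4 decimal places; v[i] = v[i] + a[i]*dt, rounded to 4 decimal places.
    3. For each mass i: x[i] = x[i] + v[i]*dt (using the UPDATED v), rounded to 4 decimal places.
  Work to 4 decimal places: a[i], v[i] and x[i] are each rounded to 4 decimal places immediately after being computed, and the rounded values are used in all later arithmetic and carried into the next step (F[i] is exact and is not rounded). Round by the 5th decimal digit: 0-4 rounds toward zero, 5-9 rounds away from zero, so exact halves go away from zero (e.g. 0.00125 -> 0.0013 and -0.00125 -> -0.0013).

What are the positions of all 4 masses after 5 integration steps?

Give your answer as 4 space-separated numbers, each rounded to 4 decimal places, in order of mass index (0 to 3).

Step 0: x=[6.0000 10.0000 17.0000 21.0000] v=[0.0000 2.0000 0.0000 0.0000]
Step 1: x=[5.9900 10.2600 16.9400 21.0200] v=[-0.1000 2.6000 -0.6000 0.2000]
Step 2: x=[5.9727 10.5682 16.8280 21.0584] v=[-0.1730 3.0820 -1.1200 0.3840]
Step 3: x=[5.9514 10.9097 16.6754 21.1122] v=[-0.2135 3.4149 -1.5259 0.5379]
Step 4: x=[5.9296 11.2673 16.4962 21.1773] v=[-0.2177 3.5764 -1.7917 0.6505]
Step 5: x=[5.9112 11.6228 16.3061 21.2487] v=[-0.1839 3.5546 -1.9013 0.7143]

Answer: 5.9112 11.6228 16.3061 21.2487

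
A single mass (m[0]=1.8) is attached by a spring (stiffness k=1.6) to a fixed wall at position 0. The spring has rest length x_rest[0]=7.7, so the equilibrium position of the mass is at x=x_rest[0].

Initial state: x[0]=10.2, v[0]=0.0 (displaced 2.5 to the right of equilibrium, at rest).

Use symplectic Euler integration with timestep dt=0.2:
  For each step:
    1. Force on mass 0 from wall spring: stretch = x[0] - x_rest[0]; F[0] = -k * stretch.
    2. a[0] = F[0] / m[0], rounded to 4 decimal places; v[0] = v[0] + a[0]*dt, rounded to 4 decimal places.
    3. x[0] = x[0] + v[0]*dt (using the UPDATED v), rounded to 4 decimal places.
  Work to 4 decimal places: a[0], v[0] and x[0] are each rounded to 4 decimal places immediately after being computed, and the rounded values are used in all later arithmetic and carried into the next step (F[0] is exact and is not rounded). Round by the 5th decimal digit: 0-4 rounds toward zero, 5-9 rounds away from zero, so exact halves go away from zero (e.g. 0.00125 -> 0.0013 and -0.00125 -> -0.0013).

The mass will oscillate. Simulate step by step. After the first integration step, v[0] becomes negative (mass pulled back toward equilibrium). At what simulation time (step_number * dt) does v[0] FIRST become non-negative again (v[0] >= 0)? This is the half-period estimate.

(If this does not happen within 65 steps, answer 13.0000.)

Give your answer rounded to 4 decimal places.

Answer: 3.4000

Derivation:
Step 0: x=[10.2000] v=[0.0000]
Step 1: x=[10.1111] v=[-0.4444]
Step 2: x=[9.9365] v=[-0.8730]
Step 3: x=[9.6824] v=[-1.2706]
Step 4: x=[9.3578] v=[-1.6230]
Step 5: x=[8.9743] v=[-1.9177]
Step 6: x=[8.5455] v=[-2.1442]
Step 7: x=[8.0866] v=[-2.2945]
Step 8: x=[7.6140] v=[-2.3632]
Step 9: x=[7.1444] v=[-2.3479]
Step 10: x=[6.6946] v=[-2.2491]
Step 11: x=[6.2805] v=[-2.0704]
Step 12: x=[5.9169] v=[-1.8180]
Step 13: x=[5.6167] v=[-1.5010]
Step 14: x=[5.3906] v=[-1.1306]
Step 15: x=[5.2466] v=[-0.7200]
Step 16: x=[5.1898] v=[-0.2838]
Step 17: x=[5.2223] v=[0.1625]
First v>=0 after going negative at step 17, time=3.4000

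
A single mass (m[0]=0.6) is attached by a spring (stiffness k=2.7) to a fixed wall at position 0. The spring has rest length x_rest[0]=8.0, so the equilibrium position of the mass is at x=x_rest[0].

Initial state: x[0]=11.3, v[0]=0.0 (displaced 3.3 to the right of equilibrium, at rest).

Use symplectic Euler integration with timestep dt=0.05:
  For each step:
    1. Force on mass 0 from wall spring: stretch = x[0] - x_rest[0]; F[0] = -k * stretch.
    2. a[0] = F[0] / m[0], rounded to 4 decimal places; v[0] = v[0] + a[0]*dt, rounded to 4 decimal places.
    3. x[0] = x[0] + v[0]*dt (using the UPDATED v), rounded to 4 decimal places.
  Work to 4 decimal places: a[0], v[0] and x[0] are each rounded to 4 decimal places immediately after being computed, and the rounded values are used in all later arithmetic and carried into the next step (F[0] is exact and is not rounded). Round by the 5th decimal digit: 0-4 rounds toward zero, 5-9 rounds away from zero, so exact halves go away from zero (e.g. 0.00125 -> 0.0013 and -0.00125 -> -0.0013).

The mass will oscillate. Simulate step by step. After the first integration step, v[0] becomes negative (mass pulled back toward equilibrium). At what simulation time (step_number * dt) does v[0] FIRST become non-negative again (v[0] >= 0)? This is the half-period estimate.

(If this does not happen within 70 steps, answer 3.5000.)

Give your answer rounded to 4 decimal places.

Answer: 1.5000

Derivation:
Step 0: x=[11.3000] v=[0.0000]
Step 1: x=[11.2629] v=[-0.7425]
Step 2: x=[11.1891] v=[-1.4767]
Step 3: x=[11.0794] v=[-2.1943]
Step 4: x=[10.9350] v=[-2.8872]
Step 5: x=[10.7576] v=[-3.5476]
Step 6: x=[10.5492] v=[-4.1681]
Step 7: x=[10.3121] v=[-4.7417]
Step 8: x=[10.0490] v=[-5.2619]
Step 9: x=[9.7629] v=[-5.7229]
Step 10: x=[9.4569] v=[-6.1196]
Step 11: x=[9.1345] v=[-6.4474]
Step 12: x=[8.7994] v=[-6.7027]
Step 13: x=[8.4553] v=[-6.8826]
Step 14: x=[8.1061] v=[-6.9850]
Step 15: x=[7.7557] v=[-7.0089]
Step 16: x=[7.4080] v=[-6.9539]
Step 17: x=[7.0670] v=[-6.8207]
Step 18: x=[6.7365] v=[-6.6108]
Step 19: x=[6.4202] v=[-6.3265]
Step 20: x=[6.1217] v=[-5.9710]
Step 21: x=[5.8443] v=[-5.5484]
Step 22: x=[5.5911] v=[-5.0634]
Step 23: x=[5.3650] v=[-4.5214]
Step 24: x=[5.1686] v=[-3.9285]
Step 25: x=[5.0040] v=[-3.2914]
Step 26: x=[4.8731] v=[-2.6173]
Step 27: x=[4.7774] v=[-1.9137]
Step 28: x=[4.7180] v=[-1.1886]
Step 29: x=[4.6955] v=[-0.4502]
Step 30: x=[4.7102] v=[0.2933]
First v>=0 after going negative at step 30, time=1.5000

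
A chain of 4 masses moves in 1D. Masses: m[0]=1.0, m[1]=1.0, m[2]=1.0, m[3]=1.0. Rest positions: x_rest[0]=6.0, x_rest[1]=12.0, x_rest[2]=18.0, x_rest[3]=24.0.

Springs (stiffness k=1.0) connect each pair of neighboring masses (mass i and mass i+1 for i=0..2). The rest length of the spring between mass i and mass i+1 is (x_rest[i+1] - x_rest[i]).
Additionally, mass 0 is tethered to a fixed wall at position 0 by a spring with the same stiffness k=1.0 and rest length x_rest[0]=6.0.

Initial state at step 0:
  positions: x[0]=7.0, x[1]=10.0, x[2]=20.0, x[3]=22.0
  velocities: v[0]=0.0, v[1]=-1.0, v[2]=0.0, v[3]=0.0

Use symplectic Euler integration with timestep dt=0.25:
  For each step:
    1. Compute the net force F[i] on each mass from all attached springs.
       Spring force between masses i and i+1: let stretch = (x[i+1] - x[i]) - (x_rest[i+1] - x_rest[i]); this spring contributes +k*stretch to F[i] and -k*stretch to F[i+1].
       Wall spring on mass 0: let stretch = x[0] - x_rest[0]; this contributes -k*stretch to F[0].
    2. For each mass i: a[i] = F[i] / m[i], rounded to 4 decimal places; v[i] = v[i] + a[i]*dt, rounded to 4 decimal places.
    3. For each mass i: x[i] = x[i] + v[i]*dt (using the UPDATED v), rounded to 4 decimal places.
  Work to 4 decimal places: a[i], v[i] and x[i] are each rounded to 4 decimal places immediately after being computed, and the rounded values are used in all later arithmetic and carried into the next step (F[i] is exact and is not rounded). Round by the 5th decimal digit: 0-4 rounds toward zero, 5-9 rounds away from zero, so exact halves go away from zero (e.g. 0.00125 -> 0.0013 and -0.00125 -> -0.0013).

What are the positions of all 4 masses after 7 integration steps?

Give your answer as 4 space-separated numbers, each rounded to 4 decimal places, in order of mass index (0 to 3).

Step 0: x=[7.0000 10.0000 20.0000 22.0000] v=[0.0000 -1.0000 0.0000 0.0000]
Step 1: x=[6.7500 10.1875 19.5000 22.2500] v=[-1.0000 0.7500 -2.0000 1.0000]
Step 2: x=[6.2930 10.7422 18.5899 22.7031] v=[-1.8281 2.2188 -3.6406 1.8125]
Step 3: x=[5.7207 11.5093 17.4464 23.2742] v=[-2.2891 3.0684 -4.5742 2.2842]
Step 4: x=[5.1527 12.2857 16.2960 23.8560] v=[-2.2721 3.1055 -4.6015 2.3273]
Step 5: x=[4.7085 12.8669 15.3675 24.3403] v=[-1.7770 2.3248 -3.7141 1.9373]
Step 6: x=[4.4799 13.0945 14.8435 24.6388] v=[-0.9145 0.9104 -2.0961 1.1941]
Step 7: x=[4.5097 12.8930 14.8224 24.7001] v=[0.1192 -0.8060 -0.0845 0.2453]

Answer: 4.5097 12.8930 14.8224 24.7001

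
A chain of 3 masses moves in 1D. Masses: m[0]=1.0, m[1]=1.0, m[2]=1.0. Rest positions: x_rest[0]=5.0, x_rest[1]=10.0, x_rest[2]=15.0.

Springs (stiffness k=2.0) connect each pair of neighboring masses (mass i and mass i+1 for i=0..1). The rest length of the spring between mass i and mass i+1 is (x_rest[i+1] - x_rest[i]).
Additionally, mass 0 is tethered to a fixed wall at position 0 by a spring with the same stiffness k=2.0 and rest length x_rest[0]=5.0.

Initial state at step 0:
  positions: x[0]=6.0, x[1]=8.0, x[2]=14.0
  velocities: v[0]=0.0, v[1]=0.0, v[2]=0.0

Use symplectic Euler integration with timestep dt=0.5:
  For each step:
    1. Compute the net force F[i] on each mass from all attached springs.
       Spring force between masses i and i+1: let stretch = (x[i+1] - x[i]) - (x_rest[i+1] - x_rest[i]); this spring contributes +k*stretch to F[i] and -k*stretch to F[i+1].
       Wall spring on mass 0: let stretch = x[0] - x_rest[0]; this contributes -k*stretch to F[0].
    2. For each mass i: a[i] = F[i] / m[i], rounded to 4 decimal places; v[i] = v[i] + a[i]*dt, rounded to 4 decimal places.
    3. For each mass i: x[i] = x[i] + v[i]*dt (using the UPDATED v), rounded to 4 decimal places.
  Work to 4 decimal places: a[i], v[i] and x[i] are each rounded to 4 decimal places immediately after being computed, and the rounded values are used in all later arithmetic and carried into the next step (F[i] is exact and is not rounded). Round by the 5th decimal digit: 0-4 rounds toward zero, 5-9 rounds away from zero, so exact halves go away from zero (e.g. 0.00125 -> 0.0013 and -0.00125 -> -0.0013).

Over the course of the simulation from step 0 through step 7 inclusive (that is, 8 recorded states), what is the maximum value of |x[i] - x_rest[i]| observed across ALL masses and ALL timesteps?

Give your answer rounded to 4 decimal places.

Step 0: x=[6.0000 8.0000 14.0000] v=[0.0000 0.0000 0.0000]
Step 1: x=[4.0000 10.0000 13.5000] v=[-4.0000 4.0000 -1.0000]
Step 2: x=[3.0000 10.7500 13.7500] v=[-2.0000 1.5000 0.5000]
Step 3: x=[4.3750 9.1250 15.0000] v=[2.7500 -3.2500 2.5000]
Step 4: x=[5.9375 8.0625 15.8125] v=[3.1250 -2.1250 1.6250]
Step 5: x=[5.5938 9.8125 15.2500] v=[-0.6875 3.5000 -1.1250]
Step 6: x=[4.5625 12.1719 14.4688] v=[-2.0626 4.7188 -1.5625]
Step 7: x=[5.0547 11.8751 15.0391] v=[0.9843 -0.5937 1.1406]
Max displacement = 2.1719

Answer: 2.1719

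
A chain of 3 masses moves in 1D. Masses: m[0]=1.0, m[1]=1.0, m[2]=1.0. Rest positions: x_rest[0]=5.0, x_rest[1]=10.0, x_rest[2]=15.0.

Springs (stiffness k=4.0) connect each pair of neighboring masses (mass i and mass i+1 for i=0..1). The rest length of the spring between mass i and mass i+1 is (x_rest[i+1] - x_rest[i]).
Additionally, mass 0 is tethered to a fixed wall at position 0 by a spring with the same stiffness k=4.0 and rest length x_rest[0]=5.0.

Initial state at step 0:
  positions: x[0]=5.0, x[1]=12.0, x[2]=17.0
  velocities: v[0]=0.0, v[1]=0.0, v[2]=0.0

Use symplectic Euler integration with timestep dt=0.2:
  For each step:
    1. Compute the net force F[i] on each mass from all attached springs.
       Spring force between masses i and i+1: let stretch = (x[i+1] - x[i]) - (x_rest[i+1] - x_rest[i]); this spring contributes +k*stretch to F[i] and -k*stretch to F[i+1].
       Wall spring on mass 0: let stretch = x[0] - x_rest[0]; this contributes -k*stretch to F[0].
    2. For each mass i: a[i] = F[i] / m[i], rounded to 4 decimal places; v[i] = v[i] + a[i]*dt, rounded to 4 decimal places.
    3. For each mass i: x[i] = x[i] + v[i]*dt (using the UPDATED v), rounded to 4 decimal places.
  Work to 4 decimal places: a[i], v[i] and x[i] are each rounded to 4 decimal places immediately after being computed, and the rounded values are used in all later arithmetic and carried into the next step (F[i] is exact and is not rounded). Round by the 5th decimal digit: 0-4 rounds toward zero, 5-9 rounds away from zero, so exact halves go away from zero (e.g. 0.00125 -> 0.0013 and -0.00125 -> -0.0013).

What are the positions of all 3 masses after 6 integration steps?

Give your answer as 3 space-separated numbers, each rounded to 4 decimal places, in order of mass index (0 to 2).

Step 0: x=[5.0000 12.0000 17.0000] v=[0.0000 0.0000 0.0000]
Step 1: x=[5.3200 11.6800 17.0000] v=[1.6000 -1.6000 0.0000]
Step 2: x=[5.8064 11.1936 16.9488] v=[2.4320 -2.4320 -0.2560]
Step 3: x=[6.2257 10.7661 16.7768] v=[2.0966 -2.1376 -0.8602]
Step 4: x=[6.3754 10.5738 16.4430] v=[0.7484 -0.9614 -1.6688]
Step 5: x=[6.1768 10.6488 15.9702] v=[-0.9932 0.3752 -2.3642]
Step 6: x=[5.7054 10.8597 15.4459] v=[-2.3570 1.0547 -2.6213]

Answer: 5.7054 10.8597 15.4459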